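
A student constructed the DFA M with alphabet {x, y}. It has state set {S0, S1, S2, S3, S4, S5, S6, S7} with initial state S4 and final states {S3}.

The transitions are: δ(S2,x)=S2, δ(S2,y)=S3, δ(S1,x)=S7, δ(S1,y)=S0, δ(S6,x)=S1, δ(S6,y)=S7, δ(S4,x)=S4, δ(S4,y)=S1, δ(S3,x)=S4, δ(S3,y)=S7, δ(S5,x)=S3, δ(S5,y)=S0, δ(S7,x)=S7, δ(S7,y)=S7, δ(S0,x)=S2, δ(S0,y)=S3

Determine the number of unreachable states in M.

Starting at S4 and following transitions, the reachable set is {S0, S1, S2, S3, S4, S7}. That leaves S5, S6 unreachable — 2 in total.

2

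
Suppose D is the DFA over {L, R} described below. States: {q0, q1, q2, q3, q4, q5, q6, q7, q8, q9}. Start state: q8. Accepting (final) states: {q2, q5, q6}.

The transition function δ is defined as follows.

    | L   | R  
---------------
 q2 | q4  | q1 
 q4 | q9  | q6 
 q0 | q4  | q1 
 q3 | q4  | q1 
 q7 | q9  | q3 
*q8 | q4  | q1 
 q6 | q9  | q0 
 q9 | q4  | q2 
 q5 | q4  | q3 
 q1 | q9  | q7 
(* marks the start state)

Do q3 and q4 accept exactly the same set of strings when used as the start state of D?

No

States {q5} cannot be reached from the start state, so discard them.
P0 = {q2,q6} | {q0,q1,q3,q4,q7,q8,q9}.
On input R, block {q0,q1,q3,q4,q7,q8,q9} splits into {q0,q1,q3,q7,q8} and {q4,q9}.
The partition is now stable with 3 blocks: {q2,q6} | {q0,q1,q3,q7,q8} | {q4,q9}.
q3 and q4 end up in different blocks, so they are distinguishable. For instance, the string 'R' is accepted from only q4.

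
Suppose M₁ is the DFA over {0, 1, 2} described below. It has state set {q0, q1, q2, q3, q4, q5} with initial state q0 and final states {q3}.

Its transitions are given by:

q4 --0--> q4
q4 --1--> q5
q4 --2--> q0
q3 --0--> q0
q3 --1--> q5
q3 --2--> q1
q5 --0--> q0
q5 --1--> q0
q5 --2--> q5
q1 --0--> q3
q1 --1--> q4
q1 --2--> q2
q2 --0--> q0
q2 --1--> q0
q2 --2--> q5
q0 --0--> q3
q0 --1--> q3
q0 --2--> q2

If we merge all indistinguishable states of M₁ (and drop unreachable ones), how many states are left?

5

All states are reachable from the start state.
P0 = {q3} | {q0,q1,q2,q4,q5}.
On input 0, block {q0,q1,q2,q4,q5} splits into {q2,q4,q5} and {q0,q1}.
On input 0, block {q2,q4,q5} splits into {q2,q5} and {q4}.
Split {q0,q1} by δ(·,1) → {q0} and {q1}.
No further refinement is possible. Final partition (5 blocks): {q3} | {q2,q5} | {q0} | {q4} | {q1}.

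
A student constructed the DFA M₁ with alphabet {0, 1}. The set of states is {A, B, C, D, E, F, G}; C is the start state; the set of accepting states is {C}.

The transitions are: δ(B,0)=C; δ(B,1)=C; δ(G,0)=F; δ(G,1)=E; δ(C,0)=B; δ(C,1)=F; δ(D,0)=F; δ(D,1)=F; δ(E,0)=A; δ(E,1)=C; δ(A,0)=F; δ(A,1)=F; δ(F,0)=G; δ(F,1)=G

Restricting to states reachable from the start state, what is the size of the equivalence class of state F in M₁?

1

Reachable states from the start: {A,B,C,E,F,G}. Unreachable: {D} — drop them.
Start with accepting vs non-accepting: {C} | {A,B,E,F,G}.
Refine {A,B,E,F,G} on symbol 0: members go to different blocks, giving {A,E,F,G} and {B}.
On input 1, block {A,E,F,G} splits into {A,F,G} and {E}.
On input 1, block {A,F,G} splits into {A,F} and {G}.
On input 0, block {A,F} splits into {A} and {F}.
The partition is now stable with 6 blocks: {C} | {A} | {B} | {E} | {G} | {F}.
The equivalence class containing F is {F}, of size 1.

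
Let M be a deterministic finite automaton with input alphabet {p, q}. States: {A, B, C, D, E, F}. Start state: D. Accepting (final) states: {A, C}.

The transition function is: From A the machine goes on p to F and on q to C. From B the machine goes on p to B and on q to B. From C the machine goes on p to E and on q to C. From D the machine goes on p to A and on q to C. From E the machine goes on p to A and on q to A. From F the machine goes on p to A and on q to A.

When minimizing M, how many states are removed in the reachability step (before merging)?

Starting at D and following transitions, the reachable set is {A, C, D, E, F}. That leaves B unreachable — 1 in total.

1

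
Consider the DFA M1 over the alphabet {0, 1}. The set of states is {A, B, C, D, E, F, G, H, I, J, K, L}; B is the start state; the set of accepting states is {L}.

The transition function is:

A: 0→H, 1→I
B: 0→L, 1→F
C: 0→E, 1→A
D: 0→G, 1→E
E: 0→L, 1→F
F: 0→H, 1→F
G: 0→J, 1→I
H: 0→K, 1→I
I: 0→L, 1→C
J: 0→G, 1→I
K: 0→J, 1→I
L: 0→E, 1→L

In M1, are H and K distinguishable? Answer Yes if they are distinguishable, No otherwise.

Reachable states from the start: {A,B,C,E,F,G,H,I,J,K,L}. Unreachable: {D} — drop them.
Start with accepting vs non-accepting: {L} | {A,B,C,E,F,G,H,I,J,K}.
Refine {A,B,C,E,F,G,H,I,J,K} on symbol 0: members go to different blocks, giving {A,C,F,G,H,J,K} and {B,E,I}.
Split {A,C,F,G,H,J,K} by δ(·,0) → {A,F,G,H,J,K} and {C}.
On input 1, block {A,F,G,H,J,K} splits into {A,G,H,J,K} and {F}.
Split {B,E,I} by δ(·,1) → {B,E} and {I}.
Stable partition: {L} | {A,G,H,J,K} | {B,E} | {C} | {F} | {I} — 6 equivalence classes.
H and K lie in the same block of the stable partition, so they are equivalent — no string distinguishes them.

No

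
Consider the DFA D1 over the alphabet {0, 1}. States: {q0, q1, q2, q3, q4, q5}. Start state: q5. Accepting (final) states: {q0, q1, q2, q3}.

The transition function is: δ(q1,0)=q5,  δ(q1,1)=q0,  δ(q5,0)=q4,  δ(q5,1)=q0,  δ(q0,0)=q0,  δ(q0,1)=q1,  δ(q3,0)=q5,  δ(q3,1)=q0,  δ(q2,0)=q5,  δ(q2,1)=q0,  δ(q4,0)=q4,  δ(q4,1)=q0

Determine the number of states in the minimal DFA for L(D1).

3

States {q2,q3} cannot be reached from the start state, so discard them.
P0 = {q0,q1} | {q4,q5}.
On input 0, block {q0,q1} splits into {q0} and {q1}.
Stable partition: {q0} | {q4,q5} | {q1} — 3 equivalence classes.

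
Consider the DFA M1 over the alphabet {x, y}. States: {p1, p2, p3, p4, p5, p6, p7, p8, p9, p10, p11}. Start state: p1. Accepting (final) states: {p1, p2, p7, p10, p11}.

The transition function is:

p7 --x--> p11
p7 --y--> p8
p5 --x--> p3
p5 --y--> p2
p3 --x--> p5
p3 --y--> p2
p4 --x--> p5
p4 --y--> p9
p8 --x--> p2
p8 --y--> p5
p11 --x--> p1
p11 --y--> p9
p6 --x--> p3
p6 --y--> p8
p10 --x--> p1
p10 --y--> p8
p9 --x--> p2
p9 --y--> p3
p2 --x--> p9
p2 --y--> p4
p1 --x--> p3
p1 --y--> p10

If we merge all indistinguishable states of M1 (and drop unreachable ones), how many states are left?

Reachable states from the start: {p1,p2,p3,p4,p5,p8,p9,p10}. Unreachable: {p6,p7,p11} — drop them.
Initial partition by acceptance: {p1,p2,p10} | {p3,p4,p5,p8,p9}.
Refine {p1,p2,p10} on symbol x: members go to different blocks, giving {p1,p2} and {p10}.
On input y, block {p1,p2} splits into {p1} and {p2}.
Split {p3,p4,p5,p8,p9} by δ(·,x) → {p3,p4,p5} and {p8,p9}.
Split {p3,p4,p5} by δ(·,y) → {p3,p5} and {p4}.
Stable partition: {p1} | {p3,p5} | {p10} | {p2} | {p8,p9} | {p4} — 6 equivalence classes.

6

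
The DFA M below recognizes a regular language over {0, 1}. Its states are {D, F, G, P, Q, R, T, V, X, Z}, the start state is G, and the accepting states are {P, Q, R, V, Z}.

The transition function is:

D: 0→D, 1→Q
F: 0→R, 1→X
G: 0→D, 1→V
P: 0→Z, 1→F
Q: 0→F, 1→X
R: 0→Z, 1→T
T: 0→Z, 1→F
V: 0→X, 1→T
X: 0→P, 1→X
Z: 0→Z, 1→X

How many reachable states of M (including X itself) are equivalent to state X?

3

All states are reachable from the start state.
Initial partition by acceptance: {P,Q,R,V,Z} | {D,F,G,T,X}.
Split {P,Q,R,V,Z} by δ(·,0) → {P,R,Z} and {Q,V}.
On input 0, block {D,F,G,T,X} splits into {F,T,X} and {D,G}.
Stable partition: {P,R,Z} | {F,T,X} | {Q,V} | {D,G} — 4 equivalence classes.
The equivalence class containing X is {F,T,X}, of size 3.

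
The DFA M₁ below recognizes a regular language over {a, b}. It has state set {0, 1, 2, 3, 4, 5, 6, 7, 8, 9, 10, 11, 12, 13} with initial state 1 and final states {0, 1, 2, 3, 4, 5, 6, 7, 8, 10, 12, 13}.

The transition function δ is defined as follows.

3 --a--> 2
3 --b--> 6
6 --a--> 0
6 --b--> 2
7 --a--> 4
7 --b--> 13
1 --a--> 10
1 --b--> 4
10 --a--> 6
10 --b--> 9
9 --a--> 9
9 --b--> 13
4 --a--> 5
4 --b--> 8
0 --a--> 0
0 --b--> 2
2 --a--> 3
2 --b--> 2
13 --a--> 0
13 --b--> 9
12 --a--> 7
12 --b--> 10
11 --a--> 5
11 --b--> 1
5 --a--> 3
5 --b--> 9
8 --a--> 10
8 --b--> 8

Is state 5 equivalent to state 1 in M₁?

No

First remove the unreachable states {7,11,12}; 11 states remain.
Start with accepting vs non-accepting: {0,1,2,3,4,5,6,8,10,13} | {9}.
Refine {0,1,2,3,4,5,6,8,10,13} on symbol b: members go to different blocks, giving {0,1,2,3,4,6,8} and {5,10,13}.
Split {0,1,2,3,4,6,8} by δ(·,a) → {0,2,3,6} and {1,4,8}.
The partition is now stable with 4 blocks: {0,2,3,6} | {9} | {5,10,13} | {1,4,8}.
5 and 1 end up in different blocks, so they are distinguishable. For instance, the string 'b' is accepted from only 1.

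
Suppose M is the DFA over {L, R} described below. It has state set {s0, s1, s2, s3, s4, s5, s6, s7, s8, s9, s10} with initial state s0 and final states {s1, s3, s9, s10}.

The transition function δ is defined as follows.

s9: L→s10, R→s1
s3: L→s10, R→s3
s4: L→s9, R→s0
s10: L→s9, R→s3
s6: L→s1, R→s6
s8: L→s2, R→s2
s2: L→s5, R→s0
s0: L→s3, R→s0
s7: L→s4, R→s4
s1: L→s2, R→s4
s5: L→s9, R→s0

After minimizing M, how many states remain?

7

States {s6,s7,s8} cannot be reached from the start state, so discard them.
Initial partition by acceptance: {s1,s3,s9,s10} | {s0,s2,s4,s5}.
On input L, block {s1,s3,s9,s10} splits into {s3,s9,s10} and {s1}.
Refine {s3,s9,s10} on symbol R: members go to different blocks, giving {s3,s10} and {s9}.
Split {s3,s10} by δ(·,L) → {s3} and {s10}.
Split {s0,s2,s4,s5} by δ(·,L) → {s4,s5} and {s0} and {s2}.
Stable partition: {s3} | {s4,s5} | {s1} | {s9} | {s10} | {s0} | {s2} — 7 equivalence classes.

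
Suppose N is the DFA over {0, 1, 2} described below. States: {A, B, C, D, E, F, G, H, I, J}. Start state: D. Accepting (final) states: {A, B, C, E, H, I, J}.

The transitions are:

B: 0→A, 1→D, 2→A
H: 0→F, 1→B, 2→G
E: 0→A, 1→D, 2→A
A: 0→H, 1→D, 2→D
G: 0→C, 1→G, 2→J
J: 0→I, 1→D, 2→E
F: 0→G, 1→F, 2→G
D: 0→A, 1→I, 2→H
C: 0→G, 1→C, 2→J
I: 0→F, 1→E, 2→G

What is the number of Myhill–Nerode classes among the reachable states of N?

Every state is reachable, so we keep all 10.
P0 = {A,B,C,E,H,I,J} | {D,F,G}.
On input 0, block {A,B,C,E,H,I,J} splits into {A,B,E,J} and {C,H,I}.
Split {A,B,E,J} by δ(·,0) → {A,J} and {B,E}.
Refine {A,J} on symbol 2: members go to different blocks, giving {A} and {J}.
Refine {D,F,G} on symbol 0: members go to different blocks, giving {D} and {F} and {G}.
Split {C,H,I} by δ(·,0) → {H,I} and {C}.
Stable partition: {A} | {D} | {H,I} | {B,E} | {J} | {F} | {G} | {C} — 8 equivalence classes.

8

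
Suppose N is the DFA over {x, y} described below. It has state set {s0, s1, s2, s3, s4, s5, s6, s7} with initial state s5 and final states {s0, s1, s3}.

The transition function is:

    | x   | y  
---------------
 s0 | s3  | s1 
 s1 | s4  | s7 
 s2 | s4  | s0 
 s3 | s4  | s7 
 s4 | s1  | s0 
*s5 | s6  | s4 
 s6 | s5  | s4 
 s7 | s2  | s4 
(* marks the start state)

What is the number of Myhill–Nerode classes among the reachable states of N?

6

Start with accepting vs non-accepting: {s0,s1,s3} | {s2,s4,s5,s6,s7}.
Split {s0,s1,s3} by δ(·,x) → {s1,s3} and {s0}.
Refine {s2,s4,s5,s6,s7} on symbol x: members go to different blocks, giving {s2,s5,s6,s7} and {s4}.
Split {s2,s5,s6,s7} by δ(·,x) → {s5,s6,s7} and {s2}.
On input x, block {s5,s6,s7} splits into {s5,s6} and {s7}.
Stable partition: {s1,s3} | {s5,s6} | {s0} | {s4} | {s2} | {s7} — 6 equivalence classes.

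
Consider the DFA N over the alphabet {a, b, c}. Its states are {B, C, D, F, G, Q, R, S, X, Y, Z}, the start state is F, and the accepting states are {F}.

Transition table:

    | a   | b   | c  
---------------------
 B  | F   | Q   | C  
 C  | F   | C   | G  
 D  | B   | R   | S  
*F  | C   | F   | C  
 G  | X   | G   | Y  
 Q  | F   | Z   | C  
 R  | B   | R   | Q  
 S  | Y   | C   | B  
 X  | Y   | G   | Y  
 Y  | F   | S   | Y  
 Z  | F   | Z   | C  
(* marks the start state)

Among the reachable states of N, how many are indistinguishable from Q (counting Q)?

3

First remove the unreachable states {D,R}; 9 states remain.
P0 = {F} | {B,C,G,Q,S,X,Y,Z}.
Split {B,C,G,Q,S,X,Y,Z} by δ(·,a) → {B,C,Q,Y,Z} and {G,S,X}.
On input b, block {B,C,Q,Y,Z} splits into {B,C,Q,Z} and {Y}.
Split {B,C,Q,Z} by δ(·,c) → {B,Q,Z} and {C}.
Refine {G,S,X} on symbol a: members go to different blocks, giving {S,X} and {G}.
Refine {S,X} on symbol b: members go to different blocks, giving {X} and {S}.
No further refinement is possible. Final partition (7 blocks): {F} | {B,Q,Z} | {X} | {Y} | {C} | {G} | {S}.
State Q belongs to the block {B,Q,Z}, which has 3 states.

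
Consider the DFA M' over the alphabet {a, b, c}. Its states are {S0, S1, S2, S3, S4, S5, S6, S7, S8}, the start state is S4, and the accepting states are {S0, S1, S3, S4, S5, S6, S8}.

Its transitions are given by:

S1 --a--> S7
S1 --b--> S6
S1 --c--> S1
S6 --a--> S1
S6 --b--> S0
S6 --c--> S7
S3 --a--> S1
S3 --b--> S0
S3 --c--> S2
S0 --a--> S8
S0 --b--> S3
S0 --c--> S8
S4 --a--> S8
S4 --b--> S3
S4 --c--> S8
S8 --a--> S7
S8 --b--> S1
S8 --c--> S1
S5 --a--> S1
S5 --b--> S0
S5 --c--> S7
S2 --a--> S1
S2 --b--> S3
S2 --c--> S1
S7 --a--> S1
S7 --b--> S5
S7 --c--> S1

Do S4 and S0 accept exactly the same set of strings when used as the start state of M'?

Initial partition by acceptance: {S0,S1,S3,S4,S5,S6,S8} | {S2,S7}.
Refine {S0,S1,S3,S4,S5,S6,S8} on symbol a: members go to different blocks, giving {S0,S3,S4,S5,S6} and {S1,S8}.
Split {S0,S3,S4,S5,S6} by δ(·,c) → {S3,S5,S6} and {S0,S4}.
On input b, block {S1,S8} splits into {S1} and {S8}.
The partition is now stable with 5 blocks: {S3,S5,S6} | {S2,S7} | {S1} | {S0,S4} | {S8}.
S4 and S0 lie in the same block of the stable partition, so they are equivalent — no string distinguishes them.

Yes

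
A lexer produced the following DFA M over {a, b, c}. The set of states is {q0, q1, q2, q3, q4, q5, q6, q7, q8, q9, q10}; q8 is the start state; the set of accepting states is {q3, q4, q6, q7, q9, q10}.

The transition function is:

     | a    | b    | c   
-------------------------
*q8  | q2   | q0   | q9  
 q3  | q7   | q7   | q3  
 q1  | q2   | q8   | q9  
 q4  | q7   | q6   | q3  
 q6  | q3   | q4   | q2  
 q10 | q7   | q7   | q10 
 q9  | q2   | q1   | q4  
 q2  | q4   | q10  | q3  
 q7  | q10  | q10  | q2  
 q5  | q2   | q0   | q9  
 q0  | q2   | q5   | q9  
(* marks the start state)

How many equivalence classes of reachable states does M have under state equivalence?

Initial partition by acceptance: {q3,q4,q6,q7,q9,q10} | {q0,q1,q2,q5,q8}.
On input a, block {q3,q4,q6,q7,q9,q10} splits into {q3,q4,q6,q7,q10} and {q9}.
Refine {q3,q4,q6,q7,q10} on symbol c: members go to different blocks, giving {q3,q4,q10} and {q6,q7}.
Split {q0,q1,q2,q5,q8} by δ(·,a) → {q0,q1,q5,q8} and {q2}.
No further refinement is possible. Final partition (5 blocks): {q3,q4,q10} | {q0,q1,q5,q8} | {q9} | {q6,q7} | {q2}.

5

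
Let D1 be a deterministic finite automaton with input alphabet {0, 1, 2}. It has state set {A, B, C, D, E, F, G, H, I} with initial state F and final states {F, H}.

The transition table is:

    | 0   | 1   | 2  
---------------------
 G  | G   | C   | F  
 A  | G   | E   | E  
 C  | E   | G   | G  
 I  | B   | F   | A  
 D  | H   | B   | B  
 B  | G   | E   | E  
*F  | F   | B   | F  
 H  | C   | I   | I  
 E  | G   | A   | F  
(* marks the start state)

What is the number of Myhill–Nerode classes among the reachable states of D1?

3

States {D,H,I} cannot be reached from the start state, so discard them.
Initial partition by acceptance: {F} | {A,B,C,E,G}.
Split {A,B,C,E,G} by δ(·,2) → {A,B,C} and {E,G}.
The partition is now stable with 3 blocks: {F} | {A,B,C} | {E,G}.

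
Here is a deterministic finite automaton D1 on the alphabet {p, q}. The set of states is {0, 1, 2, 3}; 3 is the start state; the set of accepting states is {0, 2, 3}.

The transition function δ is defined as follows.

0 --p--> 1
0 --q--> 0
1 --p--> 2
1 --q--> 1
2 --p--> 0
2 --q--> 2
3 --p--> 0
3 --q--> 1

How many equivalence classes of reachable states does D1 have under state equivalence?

4

Every state is reachable, so we keep all 4.
Start with accepting vs non-accepting: {0,2,3} | {1}.
On input p, block {0,2,3} splits into {2,3} and {0}.
Split {2,3} by δ(·,q) → {2} and {3}.
No further refinement is possible. Final partition (4 blocks): {2} | {1} | {0} | {3}.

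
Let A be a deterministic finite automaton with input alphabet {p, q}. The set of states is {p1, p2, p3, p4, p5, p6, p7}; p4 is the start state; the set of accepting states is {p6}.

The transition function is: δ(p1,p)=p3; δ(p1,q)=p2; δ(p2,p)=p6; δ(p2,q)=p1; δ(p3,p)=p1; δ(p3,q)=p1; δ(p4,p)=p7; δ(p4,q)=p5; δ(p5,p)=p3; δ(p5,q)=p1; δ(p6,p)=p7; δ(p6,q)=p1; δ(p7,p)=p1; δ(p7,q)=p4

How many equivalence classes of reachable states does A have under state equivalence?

Every state is reachable, so we keep all 7.
Start with accepting vs non-accepting: {p6} | {p1,p2,p3,p4,p5,p7}.
Refine {p1,p2,p3,p4,p5,p7} on symbol p: members go to different blocks, giving {p1,p3,p4,p5,p7} and {p2}.
Refine {p1,p3,p4,p5,p7} on symbol q: members go to different blocks, giving {p3,p4,p5,p7} and {p1}.
Refine {p3,p4,p5,p7} on symbol p: members go to different blocks, giving {p3,p7} and {p4,p5}.
Refine {p3,p7} on symbol q: members go to different blocks, giving {p3} and {p7}.
Refine {p4,p5} on symbol p: members go to different blocks, giving {p4} and {p5}.
The partition is now stable with 7 blocks: {p6} | {p3} | {p2} | {p1} | {p4} | {p7} | {p5}.

7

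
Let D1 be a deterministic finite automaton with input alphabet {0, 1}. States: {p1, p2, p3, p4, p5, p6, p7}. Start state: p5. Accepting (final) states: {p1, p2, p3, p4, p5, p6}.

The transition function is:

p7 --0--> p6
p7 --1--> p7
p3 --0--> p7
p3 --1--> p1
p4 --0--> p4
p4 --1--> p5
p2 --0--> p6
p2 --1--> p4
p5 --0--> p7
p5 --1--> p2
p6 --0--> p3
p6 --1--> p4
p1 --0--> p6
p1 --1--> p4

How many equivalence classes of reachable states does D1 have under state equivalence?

Every state is reachable, so we keep all 7.
Initial partition by acceptance: {p1,p2,p3,p4,p5,p6} | {p7}.
Refine {p1,p2,p3,p4,p5,p6} on symbol 0: members go to different blocks, giving {p1,p2,p4,p6} and {p3,p5}.
Refine {p1,p2,p4,p6} on symbol 0: members go to different blocks, giving {p1,p2,p4} and {p6}.
On input 0, block {p1,p2,p4} splits into {p1,p2} and {p4}.
The partition is now stable with 5 blocks: {p1,p2} | {p7} | {p3,p5} | {p6} | {p4}.

5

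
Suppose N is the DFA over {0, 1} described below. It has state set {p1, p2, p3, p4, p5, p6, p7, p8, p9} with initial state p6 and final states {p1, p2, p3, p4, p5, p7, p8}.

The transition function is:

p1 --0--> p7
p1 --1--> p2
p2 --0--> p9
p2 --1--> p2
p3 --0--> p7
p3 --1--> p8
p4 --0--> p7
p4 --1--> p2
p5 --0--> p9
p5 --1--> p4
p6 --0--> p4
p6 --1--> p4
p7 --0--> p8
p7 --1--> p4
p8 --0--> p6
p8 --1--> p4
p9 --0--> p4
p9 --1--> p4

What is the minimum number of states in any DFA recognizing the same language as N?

5

First remove the unreachable states {p1,p3,p5}; 6 states remain.
Start with accepting vs non-accepting: {p2,p4,p7,p8} | {p6,p9}.
On input 0, block {p2,p4,p7,p8} splits into {p2,p8} and {p4,p7}.
On input 1, block {p2,p8} splits into {p2} and {p8}.
Refine {p4,p7} on symbol 0: members go to different blocks, giving {p4} and {p7}.
The partition is now stable with 5 blocks: {p2} | {p6,p9} | {p4} | {p8} | {p7}.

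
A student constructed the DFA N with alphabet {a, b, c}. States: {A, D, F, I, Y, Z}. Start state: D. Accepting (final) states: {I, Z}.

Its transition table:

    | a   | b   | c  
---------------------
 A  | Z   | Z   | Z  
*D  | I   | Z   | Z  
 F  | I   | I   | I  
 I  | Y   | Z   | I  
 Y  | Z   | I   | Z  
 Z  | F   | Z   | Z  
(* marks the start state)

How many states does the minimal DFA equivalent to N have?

States {A} cannot be reached from the start state, so discard them.
P0 = {I,Z} | {D,F,Y}.
Stable partition: {I,Z} | {D,F,Y} — 2 equivalence classes.

2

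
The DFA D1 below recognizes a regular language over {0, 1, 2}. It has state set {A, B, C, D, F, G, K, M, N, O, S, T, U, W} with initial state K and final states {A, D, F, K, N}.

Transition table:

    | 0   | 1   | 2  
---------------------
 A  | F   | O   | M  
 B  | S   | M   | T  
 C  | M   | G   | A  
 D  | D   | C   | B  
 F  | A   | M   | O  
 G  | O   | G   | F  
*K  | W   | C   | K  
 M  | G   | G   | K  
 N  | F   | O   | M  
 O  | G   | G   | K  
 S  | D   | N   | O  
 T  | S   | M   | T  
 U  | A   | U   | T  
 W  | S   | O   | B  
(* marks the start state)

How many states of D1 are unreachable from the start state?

Starting at K and following transitions, the reachable set is {A, B, C, D, F, G, K, M, N, O, S, T, W}. That leaves U unreachable — 1 in total.

1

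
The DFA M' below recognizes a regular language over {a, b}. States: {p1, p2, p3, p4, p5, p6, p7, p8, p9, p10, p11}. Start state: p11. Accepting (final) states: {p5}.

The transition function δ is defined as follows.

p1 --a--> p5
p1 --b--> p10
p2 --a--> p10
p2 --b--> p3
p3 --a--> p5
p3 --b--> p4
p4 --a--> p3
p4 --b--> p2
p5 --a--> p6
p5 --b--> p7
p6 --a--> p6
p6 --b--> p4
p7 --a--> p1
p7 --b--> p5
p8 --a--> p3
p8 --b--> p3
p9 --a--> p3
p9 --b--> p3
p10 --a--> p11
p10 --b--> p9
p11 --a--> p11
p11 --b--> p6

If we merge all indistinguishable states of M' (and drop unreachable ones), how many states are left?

10

Reachable states from the start: {p1,p2,p3,p4,p5,p6,p7,p9,p10,p11}. Unreachable: {p8} — drop them.
Initial partition by acceptance: {p5} | {p1,p2,p3,p4,p6,p7,p9,p10,p11}.
On input a, block {p1,p2,p3,p4,p6,p7,p9,p10,p11} splits into {p2,p4,p6,p7,p9,p10,p11} and {p1,p3}.
On input a, block {p2,p4,p6,p7,p9,p10,p11} splits into {p2,p6,p10,p11} and {p4,p7,p9}.
Refine {p2,p6,p10,p11} on symbol b: members go to different blocks, giving {p6,p10} and {p2} and {p11}.
Refine {p6,p10} on symbol a: members go to different blocks, giving {p6} and {p10}.
On input b, block {p1,p3} splits into {p1} and {p3}.
Split {p4,p7,p9} by δ(·,a) → {p4,p9} and {p7}.
On input b, block {p4,p9} splits into {p4} and {p9}.
No further refinement is possible. Final partition (10 blocks): {p5} | {p6} | {p1} | {p4} | {p2} | {p11} | {p10} | {p3} | {p7} | {p9}.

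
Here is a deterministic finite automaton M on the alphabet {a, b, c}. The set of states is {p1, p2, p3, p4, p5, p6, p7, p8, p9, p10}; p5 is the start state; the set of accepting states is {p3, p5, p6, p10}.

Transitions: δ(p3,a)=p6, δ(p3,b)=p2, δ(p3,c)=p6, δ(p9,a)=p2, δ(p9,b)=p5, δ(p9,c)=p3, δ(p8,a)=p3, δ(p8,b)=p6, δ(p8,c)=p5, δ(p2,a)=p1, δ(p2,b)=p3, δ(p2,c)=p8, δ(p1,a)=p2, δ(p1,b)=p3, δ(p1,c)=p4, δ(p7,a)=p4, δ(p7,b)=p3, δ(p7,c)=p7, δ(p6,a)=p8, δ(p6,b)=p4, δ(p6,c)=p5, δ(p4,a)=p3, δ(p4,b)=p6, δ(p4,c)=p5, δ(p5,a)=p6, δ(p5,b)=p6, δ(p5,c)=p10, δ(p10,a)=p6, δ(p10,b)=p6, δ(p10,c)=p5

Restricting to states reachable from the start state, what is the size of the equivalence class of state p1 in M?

2

First remove the unreachable states {p7,p9}; 8 states remain.
Initial partition by acceptance: {p3,p5,p6,p10} | {p1,p2,p4,p8}.
Split {p3,p5,p6,p10} by δ(·,a) → {p3,p5,p10} and {p6}.
Refine {p3,p5,p10} on symbol b: members go to different blocks, giving {p5,p10} and {p3}.
Split {p1,p2,p4,p8} by δ(·,a) → {p1,p2} and {p4,p8}.
The partition is now stable with 5 blocks: {p5,p10} | {p1,p2} | {p6} | {p3} | {p4,p8}.
The equivalence class containing p1 is {p1,p2}, of size 2.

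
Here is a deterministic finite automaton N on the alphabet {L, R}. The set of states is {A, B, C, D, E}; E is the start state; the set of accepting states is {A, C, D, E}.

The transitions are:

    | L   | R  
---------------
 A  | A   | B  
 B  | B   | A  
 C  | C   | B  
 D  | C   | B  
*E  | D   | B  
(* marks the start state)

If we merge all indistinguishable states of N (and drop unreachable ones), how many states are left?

P0 = {A,C,D,E} | {B}.
Stable partition: {A,C,D,E} | {B} — 2 equivalence classes.

2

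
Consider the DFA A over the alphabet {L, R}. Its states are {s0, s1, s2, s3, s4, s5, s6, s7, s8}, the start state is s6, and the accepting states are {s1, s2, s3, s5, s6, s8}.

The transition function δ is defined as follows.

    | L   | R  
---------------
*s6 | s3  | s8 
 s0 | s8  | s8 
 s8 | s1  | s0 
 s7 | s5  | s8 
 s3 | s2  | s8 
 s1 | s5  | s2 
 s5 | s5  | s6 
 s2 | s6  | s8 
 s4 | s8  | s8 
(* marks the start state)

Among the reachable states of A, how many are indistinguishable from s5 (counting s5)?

2

First remove the unreachable states {s4,s7}; 7 states remain.
Start with accepting vs non-accepting: {s1,s2,s3,s5,s6,s8} | {s0}.
Refine {s1,s2,s3,s5,s6,s8} on symbol R: members go to different blocks, giving {s1,s2,s3,s5,s6} and {s8}.
Refine {s1,s2,s3,s5,s6} on symbol R: members go to different blocks, giving {s2,s3,s6} and {s1,s5}.
Stable partition: {s2,s3,s6} | {s0} | {s8} | {s1,s5} — 4 equivalence classes.
The equivalence class containing s5 is {s1,s5}, of size 2.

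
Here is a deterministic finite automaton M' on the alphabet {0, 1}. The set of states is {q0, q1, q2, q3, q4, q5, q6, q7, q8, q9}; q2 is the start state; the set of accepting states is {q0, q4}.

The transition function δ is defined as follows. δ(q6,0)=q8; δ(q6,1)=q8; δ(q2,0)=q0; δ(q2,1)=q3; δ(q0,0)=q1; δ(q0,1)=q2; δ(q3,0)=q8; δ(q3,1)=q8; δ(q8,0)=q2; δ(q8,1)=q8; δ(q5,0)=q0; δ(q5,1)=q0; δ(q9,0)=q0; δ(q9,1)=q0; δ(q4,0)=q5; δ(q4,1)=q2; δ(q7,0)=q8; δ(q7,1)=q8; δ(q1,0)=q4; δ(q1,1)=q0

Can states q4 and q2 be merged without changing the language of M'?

First remove the unreachable states {q6,q7,q9}; 7 states remain.
P0 = {q0,q4} | {q1,q2,q3,q5,q8}.
Split {q1,q2,q3,q5,q8} by δ(·,0) → {q1,q2,q5} and {q3,q8}.
Refine {q1,q2,q5} on symbol 1: members go to different blocks, giving {q1,q5} and {q2}.
Refine {q3,q8} on symbol 0: members go to different blocks, giving {q3} and {q8}.
The partition is now stable with 5 blocks: {q0,q4} | {q1,q5} | {q3} | {q2} | {q8}.
q4 and q2 end up in different blocks, so they are distinguishable. For instance, the string 'ε' is accepted from only q4.

No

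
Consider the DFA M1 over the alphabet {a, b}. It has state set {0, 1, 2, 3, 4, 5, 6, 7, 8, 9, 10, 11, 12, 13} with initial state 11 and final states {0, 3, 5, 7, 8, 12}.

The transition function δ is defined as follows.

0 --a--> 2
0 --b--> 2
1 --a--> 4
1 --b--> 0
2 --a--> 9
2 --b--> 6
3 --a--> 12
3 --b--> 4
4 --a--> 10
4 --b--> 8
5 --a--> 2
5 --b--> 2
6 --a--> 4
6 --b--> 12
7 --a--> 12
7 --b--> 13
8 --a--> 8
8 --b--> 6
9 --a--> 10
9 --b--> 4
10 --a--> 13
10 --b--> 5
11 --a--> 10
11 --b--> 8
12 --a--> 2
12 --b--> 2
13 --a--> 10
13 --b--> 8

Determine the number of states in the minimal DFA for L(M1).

First remove the unreachable states {0,1,3,7}; 10 states remain.
Initial partition by acceptance: {5,8,12} | {2,4,6,9,10,11,13}.
Refine {5,8,12} on symbol a: members go to different blocks, giving {5,12} and {8}.
On input b, block {2,4,6,9,10,11,13} splits into {4,11,13} and {2,9} and {6,10}.
Split {2,9} by δ(·,a) → {2} and {9}.
The partition is now stable with 6 blocks: {5,12} | {4,11,13} | {8} | {2} | {6,10} | {9}.

6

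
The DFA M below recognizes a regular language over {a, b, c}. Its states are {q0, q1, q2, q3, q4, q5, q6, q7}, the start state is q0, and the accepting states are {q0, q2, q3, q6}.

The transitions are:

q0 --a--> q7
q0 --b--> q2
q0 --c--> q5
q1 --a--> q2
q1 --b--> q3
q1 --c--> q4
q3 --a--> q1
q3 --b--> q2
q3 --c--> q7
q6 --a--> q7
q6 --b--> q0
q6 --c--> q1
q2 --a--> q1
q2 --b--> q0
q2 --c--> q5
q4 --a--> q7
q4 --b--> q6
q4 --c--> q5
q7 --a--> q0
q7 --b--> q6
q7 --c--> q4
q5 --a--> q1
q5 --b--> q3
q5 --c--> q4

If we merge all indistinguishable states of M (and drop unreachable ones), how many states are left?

Every state is reachable, so we keep all 8.
Initial partition by acceptance: {q0,q2,q3,q6} | {q1,q4,q5,q7}.
On input a, block {q1,q4,q5,q7} splits into {q1,q7} and {q4,q5}.
Refine {q0,q2,q3,q6} on symbol c: members go to different blocks, giving {q0,q2} and {q3,q6}.
The partition is now stable with 4 blocks: {q0,q2} | {q1,q7} | {q4,q5} | {q3,q6}.

4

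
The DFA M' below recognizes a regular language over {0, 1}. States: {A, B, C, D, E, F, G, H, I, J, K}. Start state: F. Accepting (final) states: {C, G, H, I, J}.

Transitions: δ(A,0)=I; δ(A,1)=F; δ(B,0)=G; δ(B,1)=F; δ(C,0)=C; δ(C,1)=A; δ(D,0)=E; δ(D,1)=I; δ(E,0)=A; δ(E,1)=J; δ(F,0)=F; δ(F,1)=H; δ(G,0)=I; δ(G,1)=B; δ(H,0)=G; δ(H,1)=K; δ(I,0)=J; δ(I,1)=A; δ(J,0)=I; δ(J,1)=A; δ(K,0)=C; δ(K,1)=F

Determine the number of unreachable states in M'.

2

BFS from F reaches {A, B, C, F, G, H, I, J, K}; the 2 state(s) D, E are never visited.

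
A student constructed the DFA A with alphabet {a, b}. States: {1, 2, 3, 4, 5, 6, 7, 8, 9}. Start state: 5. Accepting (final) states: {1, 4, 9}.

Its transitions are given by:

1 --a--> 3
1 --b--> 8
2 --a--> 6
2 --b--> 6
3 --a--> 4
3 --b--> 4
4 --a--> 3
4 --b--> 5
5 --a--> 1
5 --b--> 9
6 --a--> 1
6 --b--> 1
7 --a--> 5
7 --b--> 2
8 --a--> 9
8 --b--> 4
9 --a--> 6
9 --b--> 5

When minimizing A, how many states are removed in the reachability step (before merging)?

BFS from 5 reaches {1, 3, 4, 5, 6, 8, 9}; the 2 state(s) 2, 7 are never visited.

2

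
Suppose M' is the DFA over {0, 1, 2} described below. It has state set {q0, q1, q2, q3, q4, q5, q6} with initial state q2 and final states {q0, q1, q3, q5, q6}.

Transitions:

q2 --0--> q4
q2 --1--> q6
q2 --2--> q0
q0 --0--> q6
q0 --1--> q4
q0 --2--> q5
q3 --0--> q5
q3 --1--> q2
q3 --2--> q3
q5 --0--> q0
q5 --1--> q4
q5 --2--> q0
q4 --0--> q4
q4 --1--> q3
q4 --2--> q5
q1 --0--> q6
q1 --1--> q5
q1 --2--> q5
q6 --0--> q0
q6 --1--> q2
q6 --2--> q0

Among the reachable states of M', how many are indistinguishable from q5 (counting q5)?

4

States {q1} cannot be reached from the start state, so discard them.
Initial partition by acceptance: {q0,q3,q5,q6} | {q2,q4}.
The partition is now stable with 2 blocks: {q0,q3,q5,q6} | {q2,q4}.
State q5 belongs to the block {q0,q3,q5,q6}, which has 4 states.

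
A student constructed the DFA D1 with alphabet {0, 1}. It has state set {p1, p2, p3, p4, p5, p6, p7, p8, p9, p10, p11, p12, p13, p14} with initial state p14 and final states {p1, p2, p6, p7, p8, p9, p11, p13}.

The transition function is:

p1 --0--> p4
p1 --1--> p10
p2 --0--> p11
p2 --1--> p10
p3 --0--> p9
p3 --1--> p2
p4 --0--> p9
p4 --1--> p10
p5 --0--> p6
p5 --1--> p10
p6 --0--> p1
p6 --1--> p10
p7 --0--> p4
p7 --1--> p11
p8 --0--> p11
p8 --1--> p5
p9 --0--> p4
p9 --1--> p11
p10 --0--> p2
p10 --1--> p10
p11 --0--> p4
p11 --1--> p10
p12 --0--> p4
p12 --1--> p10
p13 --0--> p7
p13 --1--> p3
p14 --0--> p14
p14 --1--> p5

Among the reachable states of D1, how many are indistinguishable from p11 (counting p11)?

First remove the unreachable states {p3,p7,p8,p12,p13}; 9 states remain.
Start with accepting vs non-accepting: {p1,p2,p6,p9,p11} | {p4,p5,p10,p14}.
On input 0, block {p1,p2,p6,p9,p11} splits into {p1,p9,p11} and {p2,p6}.
Refine {p1,p9,p11} on symbol 1: members go to different blocks, giving {p1,p11} and {p9}.
Refine {p4,p5,p10,p14} on symbol 0: members go to different blocks, giving {p5,p10} and {p4} and {p14}.
Stable partition: {p1,p11} | {p5,p10} | {p2,p6} | {p9} | {p4} | {p14} — 6 equivalence classes.
State p11 belongs to the block {p1,p11}, which has 2 states.

2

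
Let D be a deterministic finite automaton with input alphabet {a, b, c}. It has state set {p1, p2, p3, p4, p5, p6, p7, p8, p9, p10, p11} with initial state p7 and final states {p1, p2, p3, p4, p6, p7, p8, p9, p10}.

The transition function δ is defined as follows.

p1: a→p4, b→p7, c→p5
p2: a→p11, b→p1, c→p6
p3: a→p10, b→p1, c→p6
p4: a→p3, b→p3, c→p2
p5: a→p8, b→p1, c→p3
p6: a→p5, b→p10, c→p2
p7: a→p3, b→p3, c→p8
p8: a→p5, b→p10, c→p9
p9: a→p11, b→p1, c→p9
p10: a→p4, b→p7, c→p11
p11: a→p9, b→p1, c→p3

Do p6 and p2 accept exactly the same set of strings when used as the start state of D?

All states are reachable from the start state.
Initial partition by acceptance: {p1,p2,p3,p4,p6,p7,p8,p9,p10} | {p5,p11}.
On input a, block {p1,p2,p3,p4,p6,p7,p8,p9,p10} splits into {p1,p3,p4,p7,p10} and {p2,p6,p8,p9}.
On input c, block {p1,p3,p4,p7,p10} splits into {p3,p4,p7} and {p1,p10}.
Refine {p3,p4,p7} on symbol a: members go to different blocks, giving {p4,p7} and {p3}.
The partition is now stable with 5 blocks: {p4,p7} | {p5,p11} | {p2,p6,p8,p9} | {p1,p10} | {p3}.
p6 and p2 lie in the same block of the stable partition, so they are equivalent — no string distinguishes them.

Yes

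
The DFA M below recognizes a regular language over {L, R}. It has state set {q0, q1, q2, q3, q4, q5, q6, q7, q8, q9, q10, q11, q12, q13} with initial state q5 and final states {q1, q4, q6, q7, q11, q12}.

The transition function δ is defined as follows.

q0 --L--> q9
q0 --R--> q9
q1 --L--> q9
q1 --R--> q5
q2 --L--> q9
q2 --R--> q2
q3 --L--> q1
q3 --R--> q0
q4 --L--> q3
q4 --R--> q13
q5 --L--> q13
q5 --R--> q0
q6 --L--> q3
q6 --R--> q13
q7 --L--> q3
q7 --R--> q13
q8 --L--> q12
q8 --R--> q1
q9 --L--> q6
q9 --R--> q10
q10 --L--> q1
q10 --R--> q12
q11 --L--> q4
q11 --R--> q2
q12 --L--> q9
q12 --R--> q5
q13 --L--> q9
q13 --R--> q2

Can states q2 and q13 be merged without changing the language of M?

Yes

First remove the unreachable states {q4,q7,q8,q11}; 10 states remain.
Initial partition by acceptance: {q1,q6,q12} | {q0,q2,q3,q5,q9,q10,q13}.
Split {q0,q2,q3,q5,q9,q10,q13} by δ(·,L) → {q0,q2,q5,q13} and {q3,q9,q10}.
Refine {q0,q2,q5,q13} on symbol L: members go to different blocks, giving {q0,q2,q13} and {q5}.
On input R, block {q1,q6,q12} splits into {q1,q12} and {q6}.
On input R, block {q0,q2,q13} splits into {q2,q13} and {q0}.
Refine {q3,q9,q10} on symbol L: members go to different blocks, giving {q3,q10} and {q9}.
On input R, block {q3,q10} splits into {q3} and {q10}.
No further refinement is possible. Final partition (8 blocks): {q1,q12} | {q2,q13} | {q3} | {q5} | {q6} | {q0} | {q9} | {q10}.
q2 and q13 lie in the same block of the stable partition, so they are equivalent — no string distinguishes them.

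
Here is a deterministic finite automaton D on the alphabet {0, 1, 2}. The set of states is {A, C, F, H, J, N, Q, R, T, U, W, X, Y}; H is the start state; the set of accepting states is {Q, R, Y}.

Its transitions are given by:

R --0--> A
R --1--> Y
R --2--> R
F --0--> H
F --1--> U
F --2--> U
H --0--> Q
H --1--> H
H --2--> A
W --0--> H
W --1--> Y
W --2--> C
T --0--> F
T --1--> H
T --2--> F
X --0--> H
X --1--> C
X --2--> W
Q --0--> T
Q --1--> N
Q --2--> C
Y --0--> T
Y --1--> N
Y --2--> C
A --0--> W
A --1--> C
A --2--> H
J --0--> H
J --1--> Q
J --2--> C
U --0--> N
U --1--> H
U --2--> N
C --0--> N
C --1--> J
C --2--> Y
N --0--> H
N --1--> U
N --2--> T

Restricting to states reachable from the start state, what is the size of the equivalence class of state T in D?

2

First remove the unreachable states {R,X}; 11 states remain.
P0 = {Q,Y} | {A,C,F,H,J,N,T,U,W}.
Refine {A,C,F,H,J,N,T,U,W} on symbol 0: members go to different blocks, giving {A,C,F,J,N,T,U,W} and {H}.
Refine {A,C,F,J,N,T,U,W} on symbol 0: members go to different blocks, giving {A,C,T,U} and {F,J,N,W}.
Refine {A,C,T,U} on symbol 1: members go to different blocks, giving {T,U} and {A} and {C}.
On input 1, block {F,J,N,W} splits into {F,N} and {J,W}.
The partition is now stable with 7 blocks: {Q,Y} | {T,U} | {H} | {F,N} | {A} | {C} | {J,W}.
The equivalence class containing T is {T,U}, of size 2.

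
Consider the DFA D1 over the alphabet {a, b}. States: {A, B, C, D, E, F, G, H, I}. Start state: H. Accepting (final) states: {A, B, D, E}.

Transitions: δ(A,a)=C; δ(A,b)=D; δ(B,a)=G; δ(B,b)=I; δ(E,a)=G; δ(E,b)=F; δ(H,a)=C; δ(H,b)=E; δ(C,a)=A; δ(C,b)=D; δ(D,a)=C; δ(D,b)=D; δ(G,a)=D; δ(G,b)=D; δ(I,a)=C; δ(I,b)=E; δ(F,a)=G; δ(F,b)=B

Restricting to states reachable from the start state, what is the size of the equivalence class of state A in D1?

2

All states are reachable from the start state.
Initial partition by acceptance: {A,B,D,E} | {C,F,G,H,I}.
Split {A,B,D,E} by δ(·,b) → {A,D} and {B,E}.
Refine {C,F,G,H,I} on symbol a: members go to different blocks, giving {F,H,I} and {C,G}.
The partition is now stable with 4 blocks: {A,D} | {F,H,I} | {B,E} | {C,G}.
The equivalence class containing A is {A,D}, of size 2.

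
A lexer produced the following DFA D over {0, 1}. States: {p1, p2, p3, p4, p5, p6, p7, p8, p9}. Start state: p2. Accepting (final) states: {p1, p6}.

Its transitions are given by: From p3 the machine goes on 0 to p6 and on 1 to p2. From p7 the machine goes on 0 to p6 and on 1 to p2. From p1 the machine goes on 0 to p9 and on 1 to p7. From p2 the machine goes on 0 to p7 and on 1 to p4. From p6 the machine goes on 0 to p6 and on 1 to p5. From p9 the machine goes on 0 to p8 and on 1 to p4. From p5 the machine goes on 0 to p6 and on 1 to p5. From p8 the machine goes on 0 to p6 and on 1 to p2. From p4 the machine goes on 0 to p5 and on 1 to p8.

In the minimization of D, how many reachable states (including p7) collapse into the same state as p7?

2

First remove the unreachable states {p1,p3,p9}; 6 states remain.
Initial partition by acceptance: {p6} | {p2,p4,p5,p7,p8}.
Refine {p2,p4,p5,p7,p8} on symbol 0: members go to different blocks, giving {p5,p7,p8} and {p2,p4}.
On input 1, block {p5,p7,p8} splits into {p7,p8} and {p5}.
Split {p2,p4} by δ(·,0) → {p2} and {p4}.
The partition is now stable with 5 blocks: {p6} | {p7,p8} | {p2} | {p5} | {p4}.
The equivalence class containing p7 is {p7,p8}, of size 2.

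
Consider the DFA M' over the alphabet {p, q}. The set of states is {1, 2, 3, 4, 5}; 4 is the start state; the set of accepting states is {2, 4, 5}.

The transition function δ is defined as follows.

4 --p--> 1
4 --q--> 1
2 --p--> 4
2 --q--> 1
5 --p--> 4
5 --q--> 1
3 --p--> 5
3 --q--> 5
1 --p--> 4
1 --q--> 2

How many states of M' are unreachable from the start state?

2

Starting at 4 and following transitions, the reachable set is {1, 2, 4}. That leaves 3, 5 unreachable — 2 in total.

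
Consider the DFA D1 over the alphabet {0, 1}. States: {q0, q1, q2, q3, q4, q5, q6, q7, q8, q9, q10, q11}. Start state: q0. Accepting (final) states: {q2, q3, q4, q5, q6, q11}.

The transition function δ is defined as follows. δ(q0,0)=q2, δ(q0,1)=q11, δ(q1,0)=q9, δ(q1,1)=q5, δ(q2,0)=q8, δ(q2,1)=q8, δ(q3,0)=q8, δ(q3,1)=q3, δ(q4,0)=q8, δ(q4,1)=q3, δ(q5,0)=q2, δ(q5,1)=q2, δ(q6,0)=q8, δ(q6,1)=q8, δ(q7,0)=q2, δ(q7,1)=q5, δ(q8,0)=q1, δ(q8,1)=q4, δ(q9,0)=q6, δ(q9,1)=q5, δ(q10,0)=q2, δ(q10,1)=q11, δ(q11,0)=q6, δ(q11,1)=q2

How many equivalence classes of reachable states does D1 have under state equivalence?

Reachable states from the start: {q0,q1,q2,q3,q4,q5,q6,q8,q9,q11}. Unreachable: {q7,q10} — drop them.
Start with accepting vs non-accepting: {q2,q3,q4,q5,q6,q11} | {q0,q1,q8,q9}.
On input 0, block {q2,q3,q4,q5,q6,q11} splits into {q2,q3,q4,q6} and {q5,q11}.
Split {q2,q3,q4,q6} by δ(·,1) → {q2,q6} and {q3,q4}.
Refine {q0,q1,q8,q9} on symbol 0: members go to different blocks, giving {q0,q9} and {q1,q8}.
Refine {q1,q8} on symbol 0: members go to different blocks, giving {q1} and {q8}.
No further refinement is possible. Final partition (6 blocks): {q2,q6} | {q0,q9} | {q5,q11} | {q3,q4} | {q1} | {q8}.

6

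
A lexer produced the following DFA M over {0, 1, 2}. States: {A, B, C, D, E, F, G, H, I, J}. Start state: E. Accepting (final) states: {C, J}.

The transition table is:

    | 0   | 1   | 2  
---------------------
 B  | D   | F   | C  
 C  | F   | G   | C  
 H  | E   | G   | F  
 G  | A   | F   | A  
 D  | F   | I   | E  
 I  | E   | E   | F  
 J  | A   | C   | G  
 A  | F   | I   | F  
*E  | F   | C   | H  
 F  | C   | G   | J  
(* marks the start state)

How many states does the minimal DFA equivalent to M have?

States {B,D} cannot be reached from the start state, so discard them.
Initial partition by acceptance: {C,J} | {A,E,F,G,H,I}.
Refine {C,J} on symbol 1: members go to different blocks, giving {C} and {J}.
Refine {A,E,F,G,H,I} on symbol 0: members go to different blocks, giving {A,E,G,H,I} and {F}.
On input 0, block {A,E,G,H,I} splits into {G,H,I} and {A,E}.
On input 1, block {G,H,I} splits into {G} and {H} and {I}.
Refine {A,E} on symbol 1: members go to different blocks, giving {A} and {E}.
The partition is now stable with 8 blocks: {C} | {G} | {J} | {F} | {A} | {H} | {I} | {E}.

8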